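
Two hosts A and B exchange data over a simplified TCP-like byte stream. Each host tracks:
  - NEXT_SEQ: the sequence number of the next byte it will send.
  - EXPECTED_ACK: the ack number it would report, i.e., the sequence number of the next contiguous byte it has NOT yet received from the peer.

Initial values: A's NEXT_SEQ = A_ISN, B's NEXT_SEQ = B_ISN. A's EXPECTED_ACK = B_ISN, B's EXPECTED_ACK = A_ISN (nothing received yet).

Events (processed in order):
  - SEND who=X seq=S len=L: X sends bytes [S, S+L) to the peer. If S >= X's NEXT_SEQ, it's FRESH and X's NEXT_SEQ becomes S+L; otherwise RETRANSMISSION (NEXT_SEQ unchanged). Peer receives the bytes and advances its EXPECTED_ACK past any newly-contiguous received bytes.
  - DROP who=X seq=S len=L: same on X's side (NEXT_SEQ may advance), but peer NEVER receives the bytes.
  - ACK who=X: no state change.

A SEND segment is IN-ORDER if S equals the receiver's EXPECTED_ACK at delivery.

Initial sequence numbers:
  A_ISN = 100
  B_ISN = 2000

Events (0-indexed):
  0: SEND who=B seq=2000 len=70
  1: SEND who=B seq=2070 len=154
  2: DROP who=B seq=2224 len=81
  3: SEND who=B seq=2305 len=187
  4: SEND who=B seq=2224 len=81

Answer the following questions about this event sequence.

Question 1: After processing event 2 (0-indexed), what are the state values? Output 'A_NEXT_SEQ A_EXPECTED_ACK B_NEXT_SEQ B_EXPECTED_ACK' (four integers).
After event 0: A_seq=100 A_ack=2070 B_seq=2070 B_ack=100
After event 1: A_seq=100 A_ack=2224 B_seq=2224 B_ack=100
After event 2: A_seq=100 A_ack=2224 B_seq=2305 B_ack=100

100 2224 2305 100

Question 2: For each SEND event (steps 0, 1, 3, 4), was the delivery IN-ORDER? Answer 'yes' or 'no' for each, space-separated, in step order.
Step 0: SEND seq=2000 -> in-order
Step 1: SEND seq=2070 -> in-order
Step 3: SEND seq=2305 -> out-of-order
Step 4: SEND seq=2224 -> in-order

Answer: yes yes no yes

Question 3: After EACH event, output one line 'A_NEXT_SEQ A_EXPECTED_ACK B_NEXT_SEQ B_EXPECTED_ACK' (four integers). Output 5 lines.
100 2070 2070 100
100 2224 2224 100
100 2224 2305 100
100 2224 2492 100
100 2492 2492 100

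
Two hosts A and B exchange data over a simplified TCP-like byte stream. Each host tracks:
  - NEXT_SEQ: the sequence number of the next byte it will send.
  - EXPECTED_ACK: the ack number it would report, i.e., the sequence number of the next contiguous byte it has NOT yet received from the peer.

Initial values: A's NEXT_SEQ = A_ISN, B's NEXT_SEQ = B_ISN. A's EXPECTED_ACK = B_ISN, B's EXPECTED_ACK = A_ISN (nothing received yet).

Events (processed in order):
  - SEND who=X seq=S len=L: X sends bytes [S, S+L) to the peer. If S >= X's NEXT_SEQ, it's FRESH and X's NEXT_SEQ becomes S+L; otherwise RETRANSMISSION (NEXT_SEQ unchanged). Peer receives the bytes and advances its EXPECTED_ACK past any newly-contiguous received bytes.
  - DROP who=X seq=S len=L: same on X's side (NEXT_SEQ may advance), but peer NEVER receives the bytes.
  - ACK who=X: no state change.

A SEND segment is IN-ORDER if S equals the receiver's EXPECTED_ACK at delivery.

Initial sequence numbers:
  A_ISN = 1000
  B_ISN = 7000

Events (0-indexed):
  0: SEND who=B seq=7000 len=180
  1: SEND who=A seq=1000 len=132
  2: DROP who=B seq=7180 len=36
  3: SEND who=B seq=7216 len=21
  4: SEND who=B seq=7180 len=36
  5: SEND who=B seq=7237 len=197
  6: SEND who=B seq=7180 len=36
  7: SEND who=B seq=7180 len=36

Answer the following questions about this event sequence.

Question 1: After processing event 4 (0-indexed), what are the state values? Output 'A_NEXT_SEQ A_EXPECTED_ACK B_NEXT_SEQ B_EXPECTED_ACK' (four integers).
After event 0: A_seq=1000 A_ack=7180 B_seq=7180 B_ack=1000
After event 1: A_seq=1132 A_ack=7180 B_seq=7180 B_ack=1132
After event 2: A_seq=1132 A_ack=7180 B_seq=7216 B_ack=1132
After event 3: A_seq=1132 A_ack=7180 B_seq=7237 B_ack=1132
After event 4: A_seq=1132 A_ack=7237 B_seq=7237 B_ack=1132

1132 7237 7237 1132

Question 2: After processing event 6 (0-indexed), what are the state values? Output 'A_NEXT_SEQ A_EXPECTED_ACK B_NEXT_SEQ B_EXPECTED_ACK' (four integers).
After event 0: A_seq=1000 A_ack=7180 B_seq=7180 B_ack=1000
After event 1: A_seq=1132 A_ack=7180 B_seq=7180 B_ack=1132
After event 2: A_seq=1132 A_ack=7180 B_seq=7216 B_ack=1132
After event 3: A_seq=1132 A_ack=7180 B_seq=7237 B_ack=1132
After event 4: A_seq=1132 A_ack=7237 B_seq=7237 B_ack=1132
After event 5: A_seq=1132 A_ack=7434 B_seq=7434 B_ack=1132
After event 6: A_seq=1132 A_ack=7434 B_seq=7434 B_ack=1132

1132 7434 7434 1132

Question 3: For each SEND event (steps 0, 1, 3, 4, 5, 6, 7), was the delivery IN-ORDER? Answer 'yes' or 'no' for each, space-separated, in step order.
Answer: yes yes no yes yes no no

Derivation:
Step 0: SEND seq=7000 -> in-order
Step 1: SEND seq=1000 -> in-order
Step 3: SEND seq=7216 -> out-of-order
Step 4: SEND seq=7180 -> in-order
Step 5: SEND seq=7237 -> in-order
Step 6: SEND seq=7180 -> out-of-order
Step 7: SEND seq=7180 -> out-of-order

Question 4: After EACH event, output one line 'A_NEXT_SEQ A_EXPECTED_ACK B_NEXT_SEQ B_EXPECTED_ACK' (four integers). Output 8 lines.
1000 7180 7180 1000
1132 7180 7180 1132
1132 7180 7216 1132
1132 7180 7237 1132
1132 7237 7237 1132
1132 7434 7434 1132
1132 7434 7434 1132
1132 7434 7434 1132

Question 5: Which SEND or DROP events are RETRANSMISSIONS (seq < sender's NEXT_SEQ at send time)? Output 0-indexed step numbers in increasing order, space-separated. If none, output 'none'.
Answer: 4 6 7

Derivation:
Step 0: SEND seq=7000 -> fresh
Step 1: SEND seq=1000 -> fresh
Step 2: DROP seq=7180 -> fresh
Step 3: SEND seq=7216 -> fresh
Step 4: SEND seq=7180 -> retransmit
Step 5: SEND seq=7237 -> fresh
Step 6: SEND seq=7180 -> retransmit
Step 7: SEND seq=7180 -> retransmit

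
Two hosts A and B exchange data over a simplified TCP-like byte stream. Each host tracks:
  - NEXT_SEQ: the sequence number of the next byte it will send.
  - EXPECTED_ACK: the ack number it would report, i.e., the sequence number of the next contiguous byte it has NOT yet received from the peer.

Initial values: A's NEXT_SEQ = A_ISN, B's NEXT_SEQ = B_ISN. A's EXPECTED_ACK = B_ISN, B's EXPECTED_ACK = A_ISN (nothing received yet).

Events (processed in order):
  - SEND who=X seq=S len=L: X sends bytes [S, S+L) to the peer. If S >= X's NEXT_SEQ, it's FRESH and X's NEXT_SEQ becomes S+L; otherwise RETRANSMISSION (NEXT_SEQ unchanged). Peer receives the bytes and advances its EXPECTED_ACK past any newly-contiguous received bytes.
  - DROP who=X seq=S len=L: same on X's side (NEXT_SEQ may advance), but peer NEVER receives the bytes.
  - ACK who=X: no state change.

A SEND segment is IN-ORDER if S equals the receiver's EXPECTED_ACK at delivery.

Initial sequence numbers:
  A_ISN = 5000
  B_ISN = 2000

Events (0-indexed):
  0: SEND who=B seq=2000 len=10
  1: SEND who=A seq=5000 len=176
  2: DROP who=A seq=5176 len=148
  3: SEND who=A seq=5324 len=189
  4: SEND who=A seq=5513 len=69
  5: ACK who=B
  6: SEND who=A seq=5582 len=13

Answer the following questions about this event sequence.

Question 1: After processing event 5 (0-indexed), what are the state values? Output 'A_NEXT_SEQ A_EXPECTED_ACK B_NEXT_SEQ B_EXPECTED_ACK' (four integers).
After event 0: A_seq=5000 A_ack=2010 B_seq=2010 B_ack=5000
After event 1: A_seq=5176 A_ack=2010 B_seq=2010 B_ack=5176
After event 2: A_seq=5324 A_ack=2010 B_seq=2010 B_ack=5176
After event 3: A_seq=5513 A_ack=2010 B_seq=2010 B_ack=5176
After event 4: A_seq=5582 A_ack=2010 B_seq=2010 B_ack=5176
After event 5: A_seq=5582 A_ack=2010 B_seq=2010 B_ack=5176

5582 2010 2010 5176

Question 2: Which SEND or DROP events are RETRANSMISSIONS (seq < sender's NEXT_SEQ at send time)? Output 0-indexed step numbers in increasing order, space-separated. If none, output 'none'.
Step 0: SEND seq=2000 -> fresh
Step 1: SEND seq=5000 -> fresh
Step 2: DROP seq=5176 -> fresh
Step 3: SEND seq=5324 -> fresh
Step 4: SEND seq=5513 -> fresh
Step 6: SEND seq=5582 -> fresh

Answer: none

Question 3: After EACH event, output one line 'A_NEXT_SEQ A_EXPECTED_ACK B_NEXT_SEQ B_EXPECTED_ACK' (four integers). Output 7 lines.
5000 2010 2010 5000
5176 2010 2010 5176
5324 2010 2010 5176
5513 2010 2010 5176
5582 2010 2010 5176
5582 2010 2010 5176
5595 2010 2010 5176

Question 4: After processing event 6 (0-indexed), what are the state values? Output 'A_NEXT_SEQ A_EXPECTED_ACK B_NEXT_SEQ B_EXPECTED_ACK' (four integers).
After event 0: A_seq=5000 A_ack=2010 B_seq=2010 B_ack=5000
After event 1: A_seq=5176 A_ack=2010 B_seq=2010 B_ack=5176
After event 2: A_seq=5324 A_ack=2010 B_seq=2010 B_ack=5176
After event 3: A_seq=5513 A_ack=2010 B_seq=2010 B_ack=5176
After event 4: A_seq=5582 A_ack=2010 B_seq=2010 B_ack=5176
After event 5: A_seq=5582 A_ack=2010 B_seq=2010 B_ack=5176
After event 6: A_seq=5595 A_ack=2010 B_seq=2010 B_ack=5176

5595 2010 2010 5176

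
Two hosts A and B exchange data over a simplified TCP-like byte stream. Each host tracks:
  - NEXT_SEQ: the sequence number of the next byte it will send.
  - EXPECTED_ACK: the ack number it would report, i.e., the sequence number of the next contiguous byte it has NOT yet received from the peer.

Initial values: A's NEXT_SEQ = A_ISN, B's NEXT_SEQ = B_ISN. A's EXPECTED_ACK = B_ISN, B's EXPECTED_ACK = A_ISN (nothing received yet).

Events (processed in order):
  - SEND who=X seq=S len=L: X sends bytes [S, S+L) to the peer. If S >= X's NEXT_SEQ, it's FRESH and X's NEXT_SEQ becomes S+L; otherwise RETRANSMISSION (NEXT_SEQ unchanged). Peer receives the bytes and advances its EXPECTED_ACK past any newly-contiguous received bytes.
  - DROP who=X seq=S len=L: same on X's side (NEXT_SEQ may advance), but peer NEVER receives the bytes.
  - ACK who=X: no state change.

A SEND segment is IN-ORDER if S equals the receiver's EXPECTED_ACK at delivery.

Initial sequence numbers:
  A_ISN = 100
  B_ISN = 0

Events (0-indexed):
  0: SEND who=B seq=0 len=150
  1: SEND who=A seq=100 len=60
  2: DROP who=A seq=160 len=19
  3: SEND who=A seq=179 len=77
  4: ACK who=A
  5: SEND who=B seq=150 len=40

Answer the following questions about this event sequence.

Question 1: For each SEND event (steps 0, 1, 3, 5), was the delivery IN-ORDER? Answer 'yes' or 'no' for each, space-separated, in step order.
Answer: yes yes no yes

Derivation:
Step 0: SEND seq=0 -> in-order
Step 1: SEND seq=100 -> in-order
Step 3: SEND seq=179 -> out-of-order
Step 5: SEND seq=150 -> in-order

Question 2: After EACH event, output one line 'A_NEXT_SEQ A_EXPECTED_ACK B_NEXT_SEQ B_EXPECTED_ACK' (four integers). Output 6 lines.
100 150 150 100
160 150 150 160
179 150 150 160
256 150 150 160
256 150 150 160
256 190 190 160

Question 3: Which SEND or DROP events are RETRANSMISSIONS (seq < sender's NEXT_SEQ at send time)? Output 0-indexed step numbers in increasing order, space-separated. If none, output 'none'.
Answer: none

Derivation:
Step 0: SEND seq=0 -> fresh
Step 1: SEND seq=100 -> fresh
Step 2: DROP seq=160 -> fresh
Step 3: SEND seq=179 -> fresh
Step 5: SEND seq=150 -> fresh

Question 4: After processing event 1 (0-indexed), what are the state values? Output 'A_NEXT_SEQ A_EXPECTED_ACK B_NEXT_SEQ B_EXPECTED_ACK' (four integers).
After event 0: A_seq=100 A_ack=150 B_seq=150 B_ack=100
After event 1: A_seq=160 A_ack=150 B_seq=150 B_ack=160

160 150 150 160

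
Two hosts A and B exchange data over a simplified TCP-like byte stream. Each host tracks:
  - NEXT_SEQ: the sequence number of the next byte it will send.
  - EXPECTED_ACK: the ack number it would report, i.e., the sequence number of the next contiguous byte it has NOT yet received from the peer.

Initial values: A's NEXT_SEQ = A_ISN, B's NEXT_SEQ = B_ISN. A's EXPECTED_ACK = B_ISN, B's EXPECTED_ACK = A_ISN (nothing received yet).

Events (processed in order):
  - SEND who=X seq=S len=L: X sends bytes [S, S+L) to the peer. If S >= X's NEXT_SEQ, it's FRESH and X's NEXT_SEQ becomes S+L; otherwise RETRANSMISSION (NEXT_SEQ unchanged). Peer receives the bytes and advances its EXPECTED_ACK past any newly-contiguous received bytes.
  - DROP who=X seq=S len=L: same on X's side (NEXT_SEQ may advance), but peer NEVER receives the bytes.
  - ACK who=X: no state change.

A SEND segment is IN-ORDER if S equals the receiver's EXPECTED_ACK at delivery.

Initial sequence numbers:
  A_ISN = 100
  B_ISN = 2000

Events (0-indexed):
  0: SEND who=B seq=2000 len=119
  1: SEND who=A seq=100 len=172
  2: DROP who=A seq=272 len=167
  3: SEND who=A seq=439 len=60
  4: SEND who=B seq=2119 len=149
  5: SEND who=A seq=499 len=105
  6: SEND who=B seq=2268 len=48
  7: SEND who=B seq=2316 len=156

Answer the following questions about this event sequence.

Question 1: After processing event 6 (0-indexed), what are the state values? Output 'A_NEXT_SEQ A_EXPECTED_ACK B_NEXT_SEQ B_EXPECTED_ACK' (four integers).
After event 0: A_seq=100 A_ack=2119 B_seq=2119 B_ack=100
After event 1: A_seq=272 A_ack=2119 B_seq=2119 B_ack=272
After event 2: A_seq=439 A_ack=2119 B_seq=2119 B_ack=272
After event 3: A_seq=499 A_ack=2119 B_seq=2119 B_ack=272
After event 4: A_seq=499 A_ack=2268 B_seq=2268 B_ack=272
After event 5: A_seq=604 A_ack=2268 B_seq=2268 B_ack=272
After event 6: A_seq=604 A_ack=2316 B_seq=2316 B_ack=272

604 2316 2316 272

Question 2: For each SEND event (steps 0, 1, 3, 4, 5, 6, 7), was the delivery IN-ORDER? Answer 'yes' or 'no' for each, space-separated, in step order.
Answer: yes yes no yes no yes yes

Derivation:
Step 0: SEND seq=2000 -> in-order
Step 1: SEND seq=100 -> in-order
Step 3: SEND seq=439 -> out-of-order
Step 4: SEND seq=2119 -> in-order
Step 5: SEND seq=499 -> out-of-order
Step 6: SEND seq=2268 -> in-order
Step 7: SEND seq=2316 -> in-order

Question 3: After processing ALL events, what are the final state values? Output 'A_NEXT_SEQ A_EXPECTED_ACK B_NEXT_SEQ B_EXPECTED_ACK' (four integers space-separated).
After event 0: A_seq=100 A_ack=2119 B_seq=2119 B_ack=100
After event 1: A_seq=272 A_ack=2119 B_seq=2119 B_ack=272
After event 2: A_seq=439 A_ack=2119 B_seq=2119 B_ack=272
After event 3: A_seq=499 A_ack=2119 B_seq=2119 B_ack=272
After event 4: A_seq=499 A_ack=2268 B_seq=2268 B_ack=272
After event 5: A_seq=604 A_ack=2268 B_seq=2268 B_ack=272
After event 6: A_seq=604 A_ack=2316 B_seq=2316 B_ack=272
After event 7: A_seq=604 A_ack=2472 B_seq=2472 B_ack=272

Answer: 604 2472 2472 272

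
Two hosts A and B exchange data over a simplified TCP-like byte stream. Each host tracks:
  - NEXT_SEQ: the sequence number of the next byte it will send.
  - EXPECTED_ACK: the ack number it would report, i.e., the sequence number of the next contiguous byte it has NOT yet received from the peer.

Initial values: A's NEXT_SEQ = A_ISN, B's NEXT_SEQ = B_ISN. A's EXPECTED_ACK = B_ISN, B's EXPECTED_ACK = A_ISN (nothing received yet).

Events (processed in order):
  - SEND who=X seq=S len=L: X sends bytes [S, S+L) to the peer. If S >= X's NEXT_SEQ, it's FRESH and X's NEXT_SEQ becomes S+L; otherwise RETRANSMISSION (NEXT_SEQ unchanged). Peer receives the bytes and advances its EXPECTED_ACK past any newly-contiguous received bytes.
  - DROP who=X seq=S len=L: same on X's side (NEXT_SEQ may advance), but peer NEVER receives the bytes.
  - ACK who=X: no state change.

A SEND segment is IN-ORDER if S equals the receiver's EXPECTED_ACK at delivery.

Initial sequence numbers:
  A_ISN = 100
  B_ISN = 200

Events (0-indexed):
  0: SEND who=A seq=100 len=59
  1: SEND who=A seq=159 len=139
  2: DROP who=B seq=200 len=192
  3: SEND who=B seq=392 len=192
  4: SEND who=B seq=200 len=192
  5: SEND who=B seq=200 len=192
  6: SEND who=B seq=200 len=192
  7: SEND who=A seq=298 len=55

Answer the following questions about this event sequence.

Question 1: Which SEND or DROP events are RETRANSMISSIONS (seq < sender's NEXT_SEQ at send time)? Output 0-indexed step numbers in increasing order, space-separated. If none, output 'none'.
Step 0: SEND seq=100 -> fresh
Step 1: SEND seq=159 -> fresh
Step 2: DROP seq=200 -> fresh
Step 3: SEND seq=392 -> fresh
Step 4: SEND seq=200 -> retransmit
Step 5: SEND seq=200 -> retransmit
Step 6: SEND seq=200 -> retransmit
Step 7: SEND seq=298 -> fresh

Answer: 4 5 6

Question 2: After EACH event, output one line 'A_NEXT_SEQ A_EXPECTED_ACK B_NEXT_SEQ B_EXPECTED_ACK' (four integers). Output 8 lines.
159 200 200 159
298 200 200 298
298 200 392 298
298 200 584 298
298 584 584 298
298 584 584 298
298 584 584 298
353 584 584 353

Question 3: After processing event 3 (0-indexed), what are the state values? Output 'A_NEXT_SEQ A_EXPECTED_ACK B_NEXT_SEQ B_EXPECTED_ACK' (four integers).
After event 0: A_seq=159 A_ack=200 B_seq=200 B_ack=159
After event 1: A_seq=298 A_ack=200 B_seq=200 B_ack=298
After event 2: A_seq=298 A_ack=200 B_seq=392 B_ack=298
After event 3: A_seq=298 A_ack=200 B_seq=584 B_ack=298

298 200 584 298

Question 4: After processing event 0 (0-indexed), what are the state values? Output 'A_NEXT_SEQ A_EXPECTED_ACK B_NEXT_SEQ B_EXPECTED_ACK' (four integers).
After event 0: A_seq=159 A_ack=200 B_seq=200 B_ack=159

159 200 200 159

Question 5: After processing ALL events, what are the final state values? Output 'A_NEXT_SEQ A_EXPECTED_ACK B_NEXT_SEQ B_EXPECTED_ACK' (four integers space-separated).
After event 0: A_seq=159 A_ack=200 B_seq=200 B_ack=159
After event 1: A_seq=298 A_ack=200 B_seq=200 B_ack=298
After event 2: A_seq=298 A_ack=200 B_seq=392 B_ack=298
After event 3: A_seq=298 A_ack=200 B_seq=584 B_ack=298
After event 4: A_seq=298 A_ack=584 B_seq=584 B_ack=298
After event 5: A_seq=298 A_ack=584 B_seq=584 B_ack=298
After event 6: A_seq=298 A_ack=584 B_seq=584 B_ack=298
After event 7: A_seq=353 A_ack=584 B_seq=584 B_ack=353

Answer: 353 584 584 353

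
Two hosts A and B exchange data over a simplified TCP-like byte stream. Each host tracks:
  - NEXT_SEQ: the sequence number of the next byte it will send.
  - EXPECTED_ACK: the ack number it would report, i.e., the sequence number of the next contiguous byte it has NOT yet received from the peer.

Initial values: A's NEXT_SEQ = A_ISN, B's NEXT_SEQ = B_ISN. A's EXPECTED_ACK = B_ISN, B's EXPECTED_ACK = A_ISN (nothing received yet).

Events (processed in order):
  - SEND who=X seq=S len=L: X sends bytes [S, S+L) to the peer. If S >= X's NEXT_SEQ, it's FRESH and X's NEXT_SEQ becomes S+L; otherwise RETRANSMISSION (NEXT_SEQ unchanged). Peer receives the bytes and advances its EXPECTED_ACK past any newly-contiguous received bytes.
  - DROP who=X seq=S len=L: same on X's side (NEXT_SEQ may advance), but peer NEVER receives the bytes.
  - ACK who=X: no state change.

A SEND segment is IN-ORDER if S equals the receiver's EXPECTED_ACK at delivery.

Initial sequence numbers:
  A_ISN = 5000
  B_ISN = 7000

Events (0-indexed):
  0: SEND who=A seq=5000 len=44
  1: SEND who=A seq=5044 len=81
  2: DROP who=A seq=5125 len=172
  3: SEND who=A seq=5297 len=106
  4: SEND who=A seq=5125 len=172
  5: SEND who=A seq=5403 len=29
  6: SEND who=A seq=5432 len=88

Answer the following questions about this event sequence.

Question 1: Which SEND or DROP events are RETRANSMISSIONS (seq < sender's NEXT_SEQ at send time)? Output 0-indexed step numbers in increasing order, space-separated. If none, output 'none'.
Answer: 4

Derivation:
Step 0: SEND seq=5000 -> fresh
Step 1: SEND seq=5044 -> fresh
Step 2: DROP seq=5125 -> fresh
Step 3: SEND seq=5297 -> fresh
Step 4: SEND seq=5125 -> retransmit
Step 5: SEND seq=5403 -> fresh
Step 6: SEND seq=5432 -> fresh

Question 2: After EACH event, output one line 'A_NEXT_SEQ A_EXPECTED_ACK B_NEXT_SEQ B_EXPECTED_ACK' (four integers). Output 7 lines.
5044 7000 7000 5044
5125 7000 7000 5125
5297 7000 7000 5125
5403 7000 7000 5125
5403 7000 7000 5403
5432 7000 7000 5432
5520 7000 7000 5520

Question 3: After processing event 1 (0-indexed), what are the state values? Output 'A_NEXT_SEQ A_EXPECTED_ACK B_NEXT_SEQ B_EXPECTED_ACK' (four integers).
After event 0: A_seq=5044 A_ack=7000 B_seq=7000 B_ack=5044
After event 1: A_seq=5125 A_ack=7000 B_seq=7000 B_ack=5125

5125 7000 7000 5125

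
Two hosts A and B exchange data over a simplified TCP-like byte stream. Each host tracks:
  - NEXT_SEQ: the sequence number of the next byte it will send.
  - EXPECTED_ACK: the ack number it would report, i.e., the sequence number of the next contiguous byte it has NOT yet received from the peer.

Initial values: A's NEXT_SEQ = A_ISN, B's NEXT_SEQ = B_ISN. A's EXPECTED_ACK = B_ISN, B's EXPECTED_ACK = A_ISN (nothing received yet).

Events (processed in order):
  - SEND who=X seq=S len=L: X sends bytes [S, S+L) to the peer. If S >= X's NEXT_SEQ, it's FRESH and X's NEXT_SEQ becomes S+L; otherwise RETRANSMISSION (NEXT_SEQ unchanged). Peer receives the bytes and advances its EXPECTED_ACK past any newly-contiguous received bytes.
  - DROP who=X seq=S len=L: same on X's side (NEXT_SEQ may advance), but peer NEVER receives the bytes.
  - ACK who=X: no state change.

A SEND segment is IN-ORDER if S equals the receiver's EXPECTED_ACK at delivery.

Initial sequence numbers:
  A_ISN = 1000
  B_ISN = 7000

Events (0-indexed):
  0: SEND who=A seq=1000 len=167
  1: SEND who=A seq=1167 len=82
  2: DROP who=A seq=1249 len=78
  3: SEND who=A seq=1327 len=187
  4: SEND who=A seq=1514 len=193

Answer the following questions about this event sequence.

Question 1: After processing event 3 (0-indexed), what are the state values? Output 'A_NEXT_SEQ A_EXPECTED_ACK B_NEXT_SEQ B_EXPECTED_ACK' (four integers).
After event 0: A_seq=1167 A_ack=7000 B_seq=7000 B_ack=1167
After event 1: A_seq=1249 A_ack=7000 B_seq=7000 B_ack=1249
After event 2: A_seq=1327 A_ack=7000 B_seq=7000 B_ack=1249
After event 3: A_seq=1514 A_ack=7000 B_seq=7000 B_ack=1249

1514 7000 7000 1249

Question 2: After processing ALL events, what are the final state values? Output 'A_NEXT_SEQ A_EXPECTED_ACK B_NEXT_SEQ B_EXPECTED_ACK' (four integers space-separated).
After event 0: A_seq=1167 A_ack=7000 B_seq=7000 B_ack=1167
After event 1: A_seq=1249 A_ack=7000 B_seq=7000 B_ack=1249
After event 2: A_seq=1327 A_ack=7000 B_seq=7000 B_ack=1249
After event 3: A_seq=1514 A_ack=7000 B_seq=7000 B_ack=1249
After event 4: A_seq=1707 A_ack=7000 B_seq=7000 B_ack=1249

Answer: 1707 7000 7000 1249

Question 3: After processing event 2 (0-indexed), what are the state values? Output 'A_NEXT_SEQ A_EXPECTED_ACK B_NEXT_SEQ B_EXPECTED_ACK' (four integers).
After event 0: A_seq=1167 A_ack=7000 B_seq=7000 B_ack=1167
After event 1: A_seq=1249 A_ack=7000 B_seq=7000 B_ack=1249
After event 2: A_seq=1327 A_ack=7000 B_seq=7000 B_ack=1249

1327 7000 7000 1249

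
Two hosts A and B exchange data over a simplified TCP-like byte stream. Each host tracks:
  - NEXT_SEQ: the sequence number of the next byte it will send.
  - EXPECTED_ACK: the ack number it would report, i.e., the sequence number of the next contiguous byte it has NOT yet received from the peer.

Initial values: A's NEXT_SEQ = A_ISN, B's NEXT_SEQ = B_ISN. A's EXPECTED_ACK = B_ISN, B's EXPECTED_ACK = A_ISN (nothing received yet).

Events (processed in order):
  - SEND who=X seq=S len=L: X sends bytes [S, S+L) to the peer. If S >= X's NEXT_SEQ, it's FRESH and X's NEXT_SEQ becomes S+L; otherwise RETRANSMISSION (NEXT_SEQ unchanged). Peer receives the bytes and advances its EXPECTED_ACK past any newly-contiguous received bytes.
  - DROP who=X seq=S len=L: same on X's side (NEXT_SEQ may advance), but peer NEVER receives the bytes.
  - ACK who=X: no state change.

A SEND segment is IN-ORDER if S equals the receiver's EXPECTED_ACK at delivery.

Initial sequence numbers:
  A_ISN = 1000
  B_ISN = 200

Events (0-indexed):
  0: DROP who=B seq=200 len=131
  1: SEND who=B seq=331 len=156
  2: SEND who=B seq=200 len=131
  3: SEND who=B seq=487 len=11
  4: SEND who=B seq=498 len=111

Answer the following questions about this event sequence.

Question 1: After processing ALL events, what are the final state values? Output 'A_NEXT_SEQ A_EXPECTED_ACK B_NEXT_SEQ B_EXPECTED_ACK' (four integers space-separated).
After event 0: A_seq=1000 A_ack=200 B_seq=331 B_ack=1000
After event 1: A_seq=1000 A_ack=200 B_seq=487 B_ack=1000
After event 2: A_seq=1000 A_ack=487 B_seq=487 B_ack=1000
After event 3: A_seq=1000 A_ack=498 B_seq=498 B_ack=1000
After event 4: A_seq=1000 A_ack=609 B_seq=609 B_ack=1000

Answer: 1000 609 609 1000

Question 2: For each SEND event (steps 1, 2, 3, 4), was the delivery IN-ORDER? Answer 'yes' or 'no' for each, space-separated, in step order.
Answer: no yes yes yes

Derivation:
Step 1: SEND seq=331 -> out-of-order
Step 2: SEND seq=200 -> in-order
Step 3: SEND seq=487 -> in-order
Step 4: SEND seq=498 -> in-order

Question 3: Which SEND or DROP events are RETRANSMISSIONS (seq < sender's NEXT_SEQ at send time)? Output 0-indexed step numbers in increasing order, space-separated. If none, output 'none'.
Answer: 2

Derivation:
Step 0: DROP seq=200 -> fresh
Step 1: SEND seq=331 -> fresh
Step 2: SEND seq=200 -> retransmit
Step 3: SEND seq=487 -> fresh
Step 4: SEND seq=498 -> fresh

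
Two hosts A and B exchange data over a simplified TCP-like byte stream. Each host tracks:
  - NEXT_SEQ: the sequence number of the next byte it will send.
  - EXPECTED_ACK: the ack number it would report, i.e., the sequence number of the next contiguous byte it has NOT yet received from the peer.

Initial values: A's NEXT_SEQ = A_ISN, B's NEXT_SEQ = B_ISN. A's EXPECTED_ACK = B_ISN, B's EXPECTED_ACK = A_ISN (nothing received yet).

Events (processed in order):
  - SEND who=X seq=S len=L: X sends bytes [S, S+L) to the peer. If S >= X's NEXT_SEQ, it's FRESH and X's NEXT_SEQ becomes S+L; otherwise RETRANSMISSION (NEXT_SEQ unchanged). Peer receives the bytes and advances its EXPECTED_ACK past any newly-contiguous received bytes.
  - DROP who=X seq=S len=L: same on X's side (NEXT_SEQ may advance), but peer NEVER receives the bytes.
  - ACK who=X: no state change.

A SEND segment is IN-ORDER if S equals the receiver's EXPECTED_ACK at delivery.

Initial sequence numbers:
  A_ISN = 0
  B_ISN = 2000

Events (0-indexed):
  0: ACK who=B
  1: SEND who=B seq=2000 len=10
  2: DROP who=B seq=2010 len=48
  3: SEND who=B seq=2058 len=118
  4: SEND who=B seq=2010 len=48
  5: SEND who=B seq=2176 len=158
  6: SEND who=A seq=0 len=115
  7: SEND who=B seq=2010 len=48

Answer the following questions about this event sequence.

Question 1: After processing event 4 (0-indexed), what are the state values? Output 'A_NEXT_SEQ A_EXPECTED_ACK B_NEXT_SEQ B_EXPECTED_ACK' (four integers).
After event 0: A_seq=0 A_ack=2000 B_seq=2000 B_ack=0
After event 1: A_seq=0 A_ack=2010 B_seq=2010 B_ack=0
After event 2: A_seq=0 A_ack=2010 B_seq=2058 B_ack=0
After event 3: A_seq=0 A_ack=2010 B_seq=2176 B_ack=0
After event 4: A_seq=0 A_ack=2176 B_seq=2176 B_ack=0

0 2176 2176 0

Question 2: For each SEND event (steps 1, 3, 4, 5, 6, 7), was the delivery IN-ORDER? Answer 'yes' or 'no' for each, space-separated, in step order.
Answer: yes no yes yes yes no

Derivation:
Step 1: SEND seq=2000 -> in-order
Step 3: SEND seq=2058 -> out-of-order
Step 4: SEND seq=2010 -> in-order
Step 5: SEND seq=2176 -> in-order
Step 6: SEND seq=0 -> in-order
Step 7: SEND seq=2010 -> out-of-order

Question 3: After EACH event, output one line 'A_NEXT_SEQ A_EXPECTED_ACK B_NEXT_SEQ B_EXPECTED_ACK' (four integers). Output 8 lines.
0 2000 2000 0
0 2010 2010 0
0 2010 2058 0
0 2010 2176 0
0 2176 2176 0
0 2334 2334 0
115 2334 2334 115
115 2334 2334 115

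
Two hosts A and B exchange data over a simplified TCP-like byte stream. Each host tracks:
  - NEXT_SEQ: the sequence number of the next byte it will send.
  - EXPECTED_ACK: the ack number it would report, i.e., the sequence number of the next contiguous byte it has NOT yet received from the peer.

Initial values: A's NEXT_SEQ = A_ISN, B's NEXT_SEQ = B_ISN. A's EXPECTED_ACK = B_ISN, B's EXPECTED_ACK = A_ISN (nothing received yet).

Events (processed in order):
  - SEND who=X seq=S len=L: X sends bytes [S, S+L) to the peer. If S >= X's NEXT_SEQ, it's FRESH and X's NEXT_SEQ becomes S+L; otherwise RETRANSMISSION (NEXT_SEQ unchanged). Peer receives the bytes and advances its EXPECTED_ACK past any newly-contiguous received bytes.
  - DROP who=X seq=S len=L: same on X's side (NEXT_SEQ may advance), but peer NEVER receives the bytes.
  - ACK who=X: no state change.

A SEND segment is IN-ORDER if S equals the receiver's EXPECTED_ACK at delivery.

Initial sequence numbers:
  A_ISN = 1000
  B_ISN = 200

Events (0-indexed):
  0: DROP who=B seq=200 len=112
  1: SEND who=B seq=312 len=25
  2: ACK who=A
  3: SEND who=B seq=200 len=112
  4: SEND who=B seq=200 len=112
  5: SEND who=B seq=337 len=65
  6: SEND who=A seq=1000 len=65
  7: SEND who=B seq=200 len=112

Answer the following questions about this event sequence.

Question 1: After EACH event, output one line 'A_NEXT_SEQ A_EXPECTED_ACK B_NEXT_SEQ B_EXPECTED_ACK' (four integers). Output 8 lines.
1000 200 312 1000
1000 200 337 1000
1000 200 337 1000
1000 337 337 1000
1000 337 337 1000
1000 402 402 1000
1065 402 402 1065
1065 402 402 1065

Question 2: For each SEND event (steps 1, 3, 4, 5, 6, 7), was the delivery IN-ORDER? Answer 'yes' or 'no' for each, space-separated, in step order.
Step 1: SEND seq=312 -> out-of-order
Step 3: SEND seq=200 -> in-order
Step 4: SEND seq=200 -> out-of-order
Step 5: SEND seq=337 -> in-order
Step 6: SEND seq=1000 -> in-order
Step 7: SEND seq=200 -> out-of-order

Answer: no yes no yes yes no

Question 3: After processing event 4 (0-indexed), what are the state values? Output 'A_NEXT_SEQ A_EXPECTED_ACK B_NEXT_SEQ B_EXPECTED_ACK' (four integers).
After event 0: A_seq=1000 A_ack=200 B_seq=312 B_ack=1000
After event 1: A_seq=1000 A_ack=200 B_seq=337 B_ack=1000
After event 2: A_seq=1000 A_ack=200 B_seq=337 B_ack=1000
After event 3: A_seq=1000 A_ack=337 B_seq=337 B_ack=1000
After event 4: A_seq=1000 A_ack=337 B_seq=337 B_ack=1000

1000 337 337 1000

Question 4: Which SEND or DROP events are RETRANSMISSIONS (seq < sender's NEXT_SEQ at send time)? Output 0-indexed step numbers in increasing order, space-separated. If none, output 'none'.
Step 0: DROP seq=200 -> fresh
Step 1: SEND seq=312 -> fresh
Step 3: SEND seq=200 -> retransmit
Step 4: SEND seq=200 -> retransmit
Step 5: SEND seq=337 -> fresh
Step 6: SEND seq=1000 -> fresh
Step 7: SEND seq=200 -> retransmit

Answer: 3 4 7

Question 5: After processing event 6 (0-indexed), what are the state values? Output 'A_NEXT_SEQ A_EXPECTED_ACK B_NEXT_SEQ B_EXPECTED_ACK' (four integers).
After event 0: A_seq=1000 A_ack=200 B_seq=312 B_ack=1000
After event 1: A_seq=1000 A_ack=200 B_seq=337 B_ack=1000
After event 2: A_seq=1000 A_ack=200 B_seq=337 B_ack=1000
After event 3: A_seq=1000 A_ack=337 B_seq=337 B_ack=1000
After event 4: A_seq=1000 A_ack=337 B_seq=337 B_ack=1000
After event 5: A_seq=1000 A_ack=402 B_seq=402 B_ack=1000
After event 6: A_seq=1065 A_ack=402 B_seq=402 B_ack=1065

1065 402 402 1065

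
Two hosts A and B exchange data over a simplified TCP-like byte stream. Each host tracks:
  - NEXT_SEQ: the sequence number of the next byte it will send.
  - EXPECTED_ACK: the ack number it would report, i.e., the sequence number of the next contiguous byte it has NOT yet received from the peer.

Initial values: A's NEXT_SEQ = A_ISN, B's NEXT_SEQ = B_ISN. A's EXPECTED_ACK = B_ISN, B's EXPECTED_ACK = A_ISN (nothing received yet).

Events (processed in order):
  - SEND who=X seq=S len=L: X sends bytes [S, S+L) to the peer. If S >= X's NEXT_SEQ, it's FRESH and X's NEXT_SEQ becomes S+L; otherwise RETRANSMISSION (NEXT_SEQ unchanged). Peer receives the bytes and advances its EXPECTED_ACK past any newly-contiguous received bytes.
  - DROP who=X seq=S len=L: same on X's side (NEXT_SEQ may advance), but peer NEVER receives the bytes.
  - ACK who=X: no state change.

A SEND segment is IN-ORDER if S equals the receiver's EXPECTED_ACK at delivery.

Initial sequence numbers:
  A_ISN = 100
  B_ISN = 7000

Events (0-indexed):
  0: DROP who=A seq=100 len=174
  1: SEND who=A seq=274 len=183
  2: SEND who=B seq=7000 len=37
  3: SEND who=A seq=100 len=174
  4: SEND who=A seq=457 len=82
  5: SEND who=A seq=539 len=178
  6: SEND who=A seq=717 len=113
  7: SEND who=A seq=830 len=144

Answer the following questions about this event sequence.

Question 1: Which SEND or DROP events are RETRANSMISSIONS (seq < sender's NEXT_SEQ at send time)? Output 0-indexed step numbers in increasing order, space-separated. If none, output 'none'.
Step 0: DROP seq=100 -> fresh
Step 1: SEND seq=274 -> fresh
Step 2: SEND seq=7000 -> fresh
Step 3: SEND seq=100 -> retransmit
Step 4: SEND seq=457 -> fresh
Step 5: SEND seq=539 -> fresh
Step 6: SEND seq=717 -> fresh
Step 7: SEND seq=830 -> fresh

Answer: 3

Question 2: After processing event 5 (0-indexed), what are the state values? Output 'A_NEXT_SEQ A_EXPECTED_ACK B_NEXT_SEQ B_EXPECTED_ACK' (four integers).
After event 0: A_seq=274 A_ack=7000 B_seq=7000 B_ack=100
After event 1: A_seq=457 A_ack=7000 B_seq=7000 B_ack=100
After event 2: A_seq=457 A_ack=7037 B_seq=7037 B_ack=100
After event 3: A_seq=457 A_ack=7037 B_seq=7037 B_ack=457
After event 4: A_seq=539 A_ack=7037 B_seq=7037 B_ack=539
After event 5: A_seq=717 A_ack=7037 B_seq=7037 B_ack=717

717 7037 7037 717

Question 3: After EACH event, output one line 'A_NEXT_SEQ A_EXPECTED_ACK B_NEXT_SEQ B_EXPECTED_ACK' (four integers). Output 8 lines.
274 7000 7000 100
457 7000 7000 100
457 7037 7037 100
457 7037 7037 457
539 7037 7037 539
717 7037 7037 717
830 7037 7037 830
974 7037 7037 974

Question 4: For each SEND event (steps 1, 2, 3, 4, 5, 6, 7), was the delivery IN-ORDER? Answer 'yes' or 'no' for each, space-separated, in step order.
Step 1: SEND seq=274 -> out-of-order
Step 2: SEND seq=7000 -> in-order
Step 3: SEND seq=100 -> in-order
Step 4: SEND seq=457 -> in-order
Step 5: SEND seq=539 -> in-order
Step 6: SEND seq=717 -> in-order
Step 7: SEND seq=830 -> in-order

Answer: no yes yes yes yes yes yes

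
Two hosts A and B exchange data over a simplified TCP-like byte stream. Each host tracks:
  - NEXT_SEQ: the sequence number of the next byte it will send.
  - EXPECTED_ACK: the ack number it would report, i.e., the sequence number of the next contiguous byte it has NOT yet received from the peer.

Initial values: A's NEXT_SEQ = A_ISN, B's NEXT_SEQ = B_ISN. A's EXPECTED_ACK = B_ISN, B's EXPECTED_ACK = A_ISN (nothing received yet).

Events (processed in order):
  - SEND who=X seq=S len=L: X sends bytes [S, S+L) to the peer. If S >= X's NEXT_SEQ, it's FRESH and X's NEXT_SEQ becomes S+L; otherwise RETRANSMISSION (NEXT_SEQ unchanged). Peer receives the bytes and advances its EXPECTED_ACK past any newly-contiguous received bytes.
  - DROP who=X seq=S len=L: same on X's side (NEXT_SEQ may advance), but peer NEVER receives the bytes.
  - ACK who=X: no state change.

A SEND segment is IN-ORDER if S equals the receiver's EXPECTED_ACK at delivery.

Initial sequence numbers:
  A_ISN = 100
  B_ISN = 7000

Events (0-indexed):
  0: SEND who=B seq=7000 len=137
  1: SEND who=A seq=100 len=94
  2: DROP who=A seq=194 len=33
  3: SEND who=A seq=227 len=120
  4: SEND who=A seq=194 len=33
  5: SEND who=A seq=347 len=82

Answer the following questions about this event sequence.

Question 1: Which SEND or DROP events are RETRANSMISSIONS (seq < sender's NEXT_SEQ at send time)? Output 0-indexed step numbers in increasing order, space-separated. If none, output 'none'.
Answer: 4

Derivation:
Step 0: SEND seq=7000 -> fresh
Step 1: SEND seq=100 -> fresh
Step 2: DROP seq=194 -> fresh
Step 3: SEND seq=227 -> fresh
Step 4: SEND seq=194 -> retransmit
Step 5: SEND seq=347 -> fresh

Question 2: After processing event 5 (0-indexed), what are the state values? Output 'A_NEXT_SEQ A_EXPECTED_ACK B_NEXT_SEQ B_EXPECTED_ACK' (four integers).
After event 0: A_seq=100 A_ack=7137 B_seq=7137 B_ack=100
After event 1: A_seq=194 A_ack=7137 B_seq=7137 B_ack=194
After event 2: A_seq=227 A_ack=7137 B_seq=7137 B_ack=194
After event 3: A_seq=347 A_ack=7137 B_seq=7137 B_ack=194
After event 4: A_seq=347 A_ack=7137 B_seq=7137 B_ack=347
After event 5: A_seq=429 A_ack=7137 B_seq=7137 B_ack=429

429 7137 7137 429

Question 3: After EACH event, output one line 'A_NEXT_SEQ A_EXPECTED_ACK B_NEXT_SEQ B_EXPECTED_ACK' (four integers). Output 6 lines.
100 7137 7137 100
194 7137 7137 194
227 7137 7137 194
347 7137 7137 194
347 7137 7137 347
429 7137 7137 429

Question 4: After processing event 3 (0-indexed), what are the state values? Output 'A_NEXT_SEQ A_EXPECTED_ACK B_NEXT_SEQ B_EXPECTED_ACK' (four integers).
After event 0: A_seq=100 A_ack=7137 B_seq=7137 B_ack=100
After event 1: A_seq=194 A_ack=7137 B_seq=7137 B_ack=194
After event 2: A_seq=227 A_ack=7137 B_seq=7137 B_ack=194
After event 3: A_seq=347 A_ack=7137 B_seq=7137 B_ack=194

347 7137 7137 194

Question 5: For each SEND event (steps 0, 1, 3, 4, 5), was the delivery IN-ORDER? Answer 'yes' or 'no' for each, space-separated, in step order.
Step 0: SEND seq=7000 -> in-order
Step 1: SEND seq=100 -> in-order
Step 3: SEND seq=227 -> out-of-order
Step 4: SEND seq=194 -> in-order
Step 5: SEND seq=347 -> in-order

Answer: yes yes no yes yes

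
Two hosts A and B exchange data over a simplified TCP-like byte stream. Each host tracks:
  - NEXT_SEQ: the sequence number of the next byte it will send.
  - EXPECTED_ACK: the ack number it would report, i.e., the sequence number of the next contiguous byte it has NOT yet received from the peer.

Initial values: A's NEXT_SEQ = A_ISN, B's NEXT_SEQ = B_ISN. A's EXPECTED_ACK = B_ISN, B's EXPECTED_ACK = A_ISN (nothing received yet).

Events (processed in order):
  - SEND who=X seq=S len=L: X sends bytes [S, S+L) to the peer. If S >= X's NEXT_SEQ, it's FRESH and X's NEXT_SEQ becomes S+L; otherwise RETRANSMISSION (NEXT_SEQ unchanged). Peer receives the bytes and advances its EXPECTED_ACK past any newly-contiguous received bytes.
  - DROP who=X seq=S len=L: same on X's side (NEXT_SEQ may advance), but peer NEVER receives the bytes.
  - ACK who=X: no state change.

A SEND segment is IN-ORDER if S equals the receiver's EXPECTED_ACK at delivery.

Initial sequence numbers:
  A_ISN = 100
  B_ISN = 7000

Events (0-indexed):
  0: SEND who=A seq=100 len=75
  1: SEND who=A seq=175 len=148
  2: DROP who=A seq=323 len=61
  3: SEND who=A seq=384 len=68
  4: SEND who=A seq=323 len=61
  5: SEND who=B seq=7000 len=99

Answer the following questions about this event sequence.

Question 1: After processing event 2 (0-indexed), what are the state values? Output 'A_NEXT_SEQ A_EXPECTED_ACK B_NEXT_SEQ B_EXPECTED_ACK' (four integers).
After event 0: A_seq=175 A_ack=7000 B_seq=7000 B_ack=175
After event 1: A_seq=323 A_ack=7000 B_seq=7000 B_ack=323
After event 2: A_seq=384 A_ack=7000 B_seq=7000 B_ack=323

384 7000 7000 323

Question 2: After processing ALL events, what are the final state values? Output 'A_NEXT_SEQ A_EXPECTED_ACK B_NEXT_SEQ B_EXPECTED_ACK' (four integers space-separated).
After event 0: A_seq=175 A_ack=7000 B_seq=7000 B_ack=175
After event 1: A_seq=323 A_ack=7000 B_seq=7000 B_ack=323
After event 2: A_seq=384 A_ack=7000 B_seq=7000 B_ack=323
After event 3: A_seq=452 A_ack=7000 B_seq=7000 B_ack=323
After event 4: A_seq=452 A_ack=7000 B_seq=7000 B_ack=452
After event 5: A_seq=452 A_ack=7099 B_seq=7099 B_ack=452

Answer: 452 7099 7099 452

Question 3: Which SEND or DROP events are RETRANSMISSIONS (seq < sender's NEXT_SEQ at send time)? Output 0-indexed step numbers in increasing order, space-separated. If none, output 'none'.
Step 0: SEND seq=100 -> fresh
Step 1: SEND seq=175 -> fresh
Step 2: DROP seq=323 -> fresh
Step 3: SEND seq=384 -> fresh
Step 4: SEND seq=323 -> retransmit
Step 5: SEND seq=7000 -> fresh

Answer: 4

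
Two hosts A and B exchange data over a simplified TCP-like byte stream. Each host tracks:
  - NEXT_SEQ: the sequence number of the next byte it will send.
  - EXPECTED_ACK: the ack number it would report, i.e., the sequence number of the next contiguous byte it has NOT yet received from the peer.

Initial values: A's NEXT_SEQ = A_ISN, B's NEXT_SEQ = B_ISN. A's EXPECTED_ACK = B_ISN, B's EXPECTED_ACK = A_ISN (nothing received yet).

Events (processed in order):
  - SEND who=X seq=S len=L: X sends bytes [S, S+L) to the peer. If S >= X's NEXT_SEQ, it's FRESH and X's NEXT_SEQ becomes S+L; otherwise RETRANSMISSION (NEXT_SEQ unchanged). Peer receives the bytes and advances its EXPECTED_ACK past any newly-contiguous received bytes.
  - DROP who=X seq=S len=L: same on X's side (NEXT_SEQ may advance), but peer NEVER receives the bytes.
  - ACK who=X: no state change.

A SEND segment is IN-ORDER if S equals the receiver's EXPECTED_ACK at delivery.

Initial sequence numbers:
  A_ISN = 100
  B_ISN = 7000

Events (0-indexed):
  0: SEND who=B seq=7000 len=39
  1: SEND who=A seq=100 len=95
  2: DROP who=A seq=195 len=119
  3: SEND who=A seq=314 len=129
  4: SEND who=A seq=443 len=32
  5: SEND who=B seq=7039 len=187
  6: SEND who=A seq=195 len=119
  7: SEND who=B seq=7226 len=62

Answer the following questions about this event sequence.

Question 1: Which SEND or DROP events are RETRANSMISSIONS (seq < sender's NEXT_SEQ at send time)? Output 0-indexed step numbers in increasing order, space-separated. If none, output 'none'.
Answer: 6

Derivation:
Step 0: SEND seq=7000 -> fresh
Step 1: SEND seq=100 -> fresh
Step 2: DROP seq=195 -> fresh
Step 3: SEND seq=314 -> fresh
Step 4: SEND seq=443 -> fresh
Step 5: SEND seq=7039 -> fresh
Step 6: SEND seq=195 -> retransmit
Step 7: SEND seq=7226 -> fresh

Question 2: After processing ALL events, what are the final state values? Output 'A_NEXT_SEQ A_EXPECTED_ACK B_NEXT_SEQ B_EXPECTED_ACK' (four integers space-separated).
After event 0: A_seq=100 A_ack=7039 B_seq=7039 B_ack=100
After event 1: A_seq=195 A_ack=7039 B_seq=7039 B_ack=195
After event 2: A_seq=314 A_ack=7039 B_seq=7039 B_ack=195
After event 3: A_seq=443 A_ack=7039 B_seq=7039 B_ack=195
After event 4: A_seq=475 A_ack=7039 B_seq=7039 B_ack=195
After event 5: A_seq=475 A_ack=7226 B_seq=7226 B_ack=195
After event 6: A_seq=475 A_ack=7226 B_seq=7226 B_ack=475
After event 7: A_seq=475 A_ack=7288 B_seq=7288 B_ack=475

Answer: 475 7288 7288 475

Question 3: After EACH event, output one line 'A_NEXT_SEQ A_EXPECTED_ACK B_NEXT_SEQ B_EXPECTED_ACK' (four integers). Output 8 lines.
100 7039 7039 100
195 7039 7039 195
314 7039 7039 195
443 7039 7039 195
475 7039 7039 195
475 7226 7226 195
475 7226 7226 475
475 7288 7288 475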